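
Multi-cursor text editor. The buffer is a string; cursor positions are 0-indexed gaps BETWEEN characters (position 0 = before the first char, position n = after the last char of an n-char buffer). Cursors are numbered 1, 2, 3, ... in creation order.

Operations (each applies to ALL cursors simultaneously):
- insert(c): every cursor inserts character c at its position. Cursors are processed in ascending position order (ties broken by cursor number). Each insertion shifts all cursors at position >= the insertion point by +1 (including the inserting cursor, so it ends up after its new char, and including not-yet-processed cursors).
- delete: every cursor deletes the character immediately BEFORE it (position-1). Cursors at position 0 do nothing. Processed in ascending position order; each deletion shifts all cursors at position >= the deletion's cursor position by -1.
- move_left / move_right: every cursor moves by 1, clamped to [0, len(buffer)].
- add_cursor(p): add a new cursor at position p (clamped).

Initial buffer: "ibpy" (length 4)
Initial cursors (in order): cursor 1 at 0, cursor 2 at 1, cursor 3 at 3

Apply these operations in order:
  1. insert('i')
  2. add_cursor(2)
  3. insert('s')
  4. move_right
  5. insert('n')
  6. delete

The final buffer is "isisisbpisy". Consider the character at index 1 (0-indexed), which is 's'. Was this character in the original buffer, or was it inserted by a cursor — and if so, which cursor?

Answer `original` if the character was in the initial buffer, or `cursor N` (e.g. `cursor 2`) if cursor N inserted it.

After op 1 (insert('i')): buffer="iiibpiy" (len 7), cursors c1@1 c2@3 c3@6, authorship 1.2..3.
After op 2 (add_cursor(2)): buffer="iiibpiy" (len 7), cursors c1@1 c4@2 c2@3 c3@6, authorship 1.2..3.
After op 3 (insert('s')): buffer="isisisbpisy" (len 11), cursors c1@2 c4@4 c2@6 c3@10, authorship 11.422..33.
After op 4 (move_right): buffer="isisisbpisy" (len 11), cursors c1@3 c4@5 c2@7 c3@11, authorship 11.422..33.
After op 5 (insert('n')): buffer="isinsinsbnpisyn" (len 15), cursors c1@4 c4@7 c2@10 c3@15, authorship 11.14242.2.33.3
After op 6 (delete): buffer="isisisbpisy" (len 11), cursors c1@3 c4@5 c2@7 c3@11, authorship 11.422..33.
Authorship (.=original, N=cursor N): 1 1 . 4 2 2 . . 3 3 .
Index 1: author = 1

Answer: cursor 1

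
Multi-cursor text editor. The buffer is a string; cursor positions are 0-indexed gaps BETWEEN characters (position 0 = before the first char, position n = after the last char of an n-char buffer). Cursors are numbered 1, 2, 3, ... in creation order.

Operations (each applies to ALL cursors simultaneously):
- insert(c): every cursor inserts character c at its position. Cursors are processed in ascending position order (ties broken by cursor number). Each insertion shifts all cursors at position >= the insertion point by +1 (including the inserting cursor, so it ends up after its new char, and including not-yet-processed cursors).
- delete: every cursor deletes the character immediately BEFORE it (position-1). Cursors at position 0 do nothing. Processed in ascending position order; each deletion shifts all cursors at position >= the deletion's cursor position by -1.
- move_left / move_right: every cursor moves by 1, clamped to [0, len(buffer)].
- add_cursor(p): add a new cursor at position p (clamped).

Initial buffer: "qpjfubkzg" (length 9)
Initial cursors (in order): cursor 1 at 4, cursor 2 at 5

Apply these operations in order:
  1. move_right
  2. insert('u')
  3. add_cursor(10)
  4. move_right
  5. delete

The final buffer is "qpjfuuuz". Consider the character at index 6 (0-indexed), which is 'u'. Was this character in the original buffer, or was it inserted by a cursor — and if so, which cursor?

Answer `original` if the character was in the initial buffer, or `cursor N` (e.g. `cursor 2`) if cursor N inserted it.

Answer: cursor 2

Derivation:
After op 1 (move_right): buffer="qpjfubkzg" (len 9), cursors c1@5 c2@6, authorship .........
After op 2 (insert('u')): buffer="qpjfuubukzg" (len 11), cursors c1@6 c2@8, authorship .....1.2...
After op 3 (add_cursor(10)): buffer="qpjfuubukzg" (len 11), cursors c1@6 c2@8 c3@10, authorship .....1.2...
After op 4 (move_right): buffer="qpjfuubukzg" (len 11), cursors c1@7 c2@9 c3@11, authorship .....1.2...
After op 5 (delete): buffer="qpjfuuuz" (len 8), cursors c1@6 c2@7 c3@8, authorship .....12.
Authorship (.=original, N=cursor N): . . . . . 1 2 .
Index 6: author = 2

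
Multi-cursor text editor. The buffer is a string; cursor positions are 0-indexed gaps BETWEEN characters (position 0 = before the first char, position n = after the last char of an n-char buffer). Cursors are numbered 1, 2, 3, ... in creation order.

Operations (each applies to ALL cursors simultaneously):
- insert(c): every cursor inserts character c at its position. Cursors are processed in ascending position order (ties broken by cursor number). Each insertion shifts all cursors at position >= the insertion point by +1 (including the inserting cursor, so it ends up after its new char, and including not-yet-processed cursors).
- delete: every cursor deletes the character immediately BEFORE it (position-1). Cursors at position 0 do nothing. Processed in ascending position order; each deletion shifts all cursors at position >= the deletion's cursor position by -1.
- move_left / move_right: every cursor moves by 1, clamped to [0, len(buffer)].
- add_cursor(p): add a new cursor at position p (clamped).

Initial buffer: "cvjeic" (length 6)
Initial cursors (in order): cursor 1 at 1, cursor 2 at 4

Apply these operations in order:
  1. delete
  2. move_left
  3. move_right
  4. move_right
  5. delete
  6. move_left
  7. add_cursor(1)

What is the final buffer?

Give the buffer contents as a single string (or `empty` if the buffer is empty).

After op 1 (delete): buffer="vjic" (len 4), cursors c1@0 c2@2, authorship ....
After op 2 (move_left): buffer="vjic" (len 4), cursors c1@0 c2@1, authorship ....
After op 3 (move_right): buffer="vjic" (len 4), cursors c1@1 c2@2, authorship ....
After op 4 (move_right): buffer="vjic" (len 4), cursors c1@2 c2@3, authorship ....
After op 5 (delete): buffer="vc" (len 2), cursors c1@1 c2@1, authorship ..
After op 6 (move_left): buffer="vc" (len 2), cursors c1@0 c2@0, authorship ..
After op 7 (add_cursor(1)): buffer="vc" (len 2), cursors c1@0 c2@0 c3@1, authorship ..

Answer: vc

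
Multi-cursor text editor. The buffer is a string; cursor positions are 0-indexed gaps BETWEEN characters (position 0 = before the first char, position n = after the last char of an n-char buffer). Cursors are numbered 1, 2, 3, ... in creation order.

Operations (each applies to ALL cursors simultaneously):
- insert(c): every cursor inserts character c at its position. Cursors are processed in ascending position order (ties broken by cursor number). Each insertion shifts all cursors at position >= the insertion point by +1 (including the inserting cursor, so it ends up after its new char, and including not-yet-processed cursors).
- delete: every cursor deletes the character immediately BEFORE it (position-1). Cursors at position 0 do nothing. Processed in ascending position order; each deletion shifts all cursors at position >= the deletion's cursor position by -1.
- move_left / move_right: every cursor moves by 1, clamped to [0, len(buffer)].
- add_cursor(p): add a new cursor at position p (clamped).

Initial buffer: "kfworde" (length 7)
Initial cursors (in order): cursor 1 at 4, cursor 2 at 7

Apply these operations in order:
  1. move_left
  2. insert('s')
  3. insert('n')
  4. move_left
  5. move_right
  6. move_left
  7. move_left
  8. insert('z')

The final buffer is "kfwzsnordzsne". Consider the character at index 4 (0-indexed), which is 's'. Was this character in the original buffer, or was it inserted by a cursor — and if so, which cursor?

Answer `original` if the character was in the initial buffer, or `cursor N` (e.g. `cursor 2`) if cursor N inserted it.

After op 1 (move_left): buffer="kfworde" (len 7), cursors c1@3 c2@6, authorship .......
After op 2 (insert('s')): buffer="kfwsordse" (len 9), cursors c1@4 c2@8, authorship ...1...2.
After op 3 (insert('n')): buffer="kfwsnordsne" (len 11), cursors c1@5 c2@10, authorship ...11...22.
After op 4 (move_left): buffer="kfwsnordsne" (len 11), cursors c1@4 c2@9, authorship ...11...22.
After op 5 (move_right): buffer="kfwsnordsne" (len 11), cursors c1@5 c2@10, authorship ...11...22.
After op 6 (move_left): buffer="kfwsnordsne" (len 11), cursors c1@4 c2@9, authorship ...11...22.
After op 7 (move_left): buffer="kfwsnordsne" (len 11), cursors c1@3 c2@8, authorship ...11...22.
After op 8 (insert('z')): buffer="kfwzsnordzsne" (len 13), cursors c1@4 c2@10, authorship ...111...222.
Authorship (.=original, N=cursor N): . . . 1 1 1 . . . 2 2 2 .
Index 4: author = 1

Answer: cursor 1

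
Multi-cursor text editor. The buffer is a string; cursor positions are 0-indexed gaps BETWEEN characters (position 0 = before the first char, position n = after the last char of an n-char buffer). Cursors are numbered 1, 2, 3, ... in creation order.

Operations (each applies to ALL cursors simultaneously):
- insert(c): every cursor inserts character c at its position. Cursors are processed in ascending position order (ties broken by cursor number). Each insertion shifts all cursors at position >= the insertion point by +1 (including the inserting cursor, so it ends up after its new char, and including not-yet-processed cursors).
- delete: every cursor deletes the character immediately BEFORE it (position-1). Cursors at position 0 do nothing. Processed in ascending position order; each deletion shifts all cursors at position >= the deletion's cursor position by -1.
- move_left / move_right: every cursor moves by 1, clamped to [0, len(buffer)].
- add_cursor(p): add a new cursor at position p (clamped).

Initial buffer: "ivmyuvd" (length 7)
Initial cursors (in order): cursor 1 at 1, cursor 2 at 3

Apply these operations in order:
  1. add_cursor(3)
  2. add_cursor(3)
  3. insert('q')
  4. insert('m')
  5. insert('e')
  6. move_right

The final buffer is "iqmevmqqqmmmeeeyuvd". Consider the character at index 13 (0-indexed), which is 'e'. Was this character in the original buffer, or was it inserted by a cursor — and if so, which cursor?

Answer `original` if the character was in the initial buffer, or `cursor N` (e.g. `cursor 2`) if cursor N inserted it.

Answer: cursor 3

Derivation:
After op 1 (add_cursor(3)): buffer="ivmyuvd" (len 7), cursors c1@1 c2@3 c3@3, authorship .......
After op 2 (add_cursor(3)): buffer="ivmyuvd" (len 7), cursors c1@1 c2@3 c3@3 c4@3, authorship .......
After op 3 (insert('q')): buffer="iqvmqqqyuvd" (len 11), cursors c1@2 c2@7 c3@7 c4@7, authorship .1..234....
After op 4 (insert('m')): buffer="iqmvmqqqmmmyuvd" (len 15), cursors c1@3 c2@11 c3@11 c4@11, authorship .11..234234....
After op 5 (insert('e')): buffer="iqmevmqqqmmmeeeyuvd" (len 19), cursors c1@4 c2@15 c3@15 c4@15, authorship .111..234234234....
After op 6 (move_right): buffer="iqmevmqqqmmmeeeyuvd" (len 19), cursors c1@5 c2@16 c3@16 c4@16, authorship .111..234234234....
Authorship (.=original, N=cursor N): . 1 1 1 . . 2 3 4 2 3 4 2 3 4 . . . .
Index 13: author = 3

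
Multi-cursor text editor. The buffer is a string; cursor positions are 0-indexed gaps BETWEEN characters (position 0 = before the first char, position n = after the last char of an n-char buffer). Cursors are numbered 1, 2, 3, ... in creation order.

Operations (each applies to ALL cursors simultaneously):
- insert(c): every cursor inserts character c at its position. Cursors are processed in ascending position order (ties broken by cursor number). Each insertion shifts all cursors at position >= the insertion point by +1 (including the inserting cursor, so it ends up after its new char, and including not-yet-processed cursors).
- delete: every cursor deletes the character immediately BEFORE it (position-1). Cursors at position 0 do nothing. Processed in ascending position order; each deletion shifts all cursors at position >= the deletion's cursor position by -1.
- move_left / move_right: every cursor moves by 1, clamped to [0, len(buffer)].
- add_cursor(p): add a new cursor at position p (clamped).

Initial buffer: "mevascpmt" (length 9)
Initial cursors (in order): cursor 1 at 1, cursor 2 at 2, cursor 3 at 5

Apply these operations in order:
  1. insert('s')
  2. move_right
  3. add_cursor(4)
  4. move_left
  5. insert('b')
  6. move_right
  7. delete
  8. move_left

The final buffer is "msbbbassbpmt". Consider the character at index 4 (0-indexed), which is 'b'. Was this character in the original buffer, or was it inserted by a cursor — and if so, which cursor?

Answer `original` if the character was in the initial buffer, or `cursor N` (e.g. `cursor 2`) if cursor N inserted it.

After op 1 (insert('s')): buffer="msesvasscpmt" (len 12), cursors c1@2 c2@4 c3@8, authorship .1.2...3....
After op 2 (move_right): buffer="msesvasscpmt" (len 12), cursors c1@3 c2@5 c3@9, authorship .1.2...3....
After op 3 (add_cursor(4)): buffer="msesvasscpmt" (len 12), cursors c1@3 c4@4 c2@5 c3@9, authorship .1.2...3....
After op 4 (move_left): buffer="msesvasscpmt" (len 12), cursors c1@2 c4@3 c2@4 c3@8, authorship .1.2...3....
After op 5 (insert('b')): buffer="msbebsbvassbcpmt" (len 16), cursors c1@3 c4@5 c2@7 c3@12, authorship .11.422...33....
After op 6 (move_right): buffer="msbebsbvassbcpmt" (len 16), cursors c1@4 c4@6 c2@8 c3@13, authorship .11.422...33....
After op 7 (delete): buffer="msbbbassbpmt" (len 12), cursors c1@3 c4@4 c2@5 c3@9, authorship .1142..33...
After op 8 (move_left): buffer="msbbbassbpmt" (len 12), cursors c1@2 c4@3 c2@4 c3@8, authorship .1142..33...
Authorship (.=original, N=cursor N): . 1 1 4 2 . . 3 3 . . .
Index 4: author = 2

Answer: cursor 2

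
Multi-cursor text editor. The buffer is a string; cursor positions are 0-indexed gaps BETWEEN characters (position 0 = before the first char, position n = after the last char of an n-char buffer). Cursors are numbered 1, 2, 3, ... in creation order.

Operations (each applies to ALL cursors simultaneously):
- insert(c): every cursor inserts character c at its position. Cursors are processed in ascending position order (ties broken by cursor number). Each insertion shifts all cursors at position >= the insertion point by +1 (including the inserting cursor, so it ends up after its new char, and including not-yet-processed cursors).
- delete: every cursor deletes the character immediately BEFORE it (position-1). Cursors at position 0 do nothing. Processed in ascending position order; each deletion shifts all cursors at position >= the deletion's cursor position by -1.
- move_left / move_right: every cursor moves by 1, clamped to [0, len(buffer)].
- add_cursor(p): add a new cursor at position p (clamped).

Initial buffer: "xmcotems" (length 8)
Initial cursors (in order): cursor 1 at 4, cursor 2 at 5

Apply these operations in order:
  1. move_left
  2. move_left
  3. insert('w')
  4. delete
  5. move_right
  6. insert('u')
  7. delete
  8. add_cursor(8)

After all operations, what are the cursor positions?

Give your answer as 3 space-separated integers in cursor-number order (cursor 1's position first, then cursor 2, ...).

Answer: 3 4 8

Derivation:
After op 1 (move_left): buffer="xmcotems" (len 8), cursors c1@3 c2@4, authorship ........
After op 2 (move_left): buffer="xmcotems" (len 8), cursors c1@2 c2@3, authorship ........
After op 3 (insert('w')): buffer="xmwcwotems" (len 10), cursors c1@3 c2@5, authorship ..1.2.....
After op 4 (delete): buffer="xmcotems" (len 8), cursors c1@2 c2@3, authorship ........
After op 5 (move_right): buffer="xmcotems" (len 8), cursors c1@3 c2@4, authorship ........
After op 6 (insert('u')): buffer="xmcuoutems" (len 10), cursors c1@4 c2@6, authorship ...1.2....
After op 7 (delete): buffer="xmcotems" (len 8), cursors c1@3 c2@4, authorship ........
After op 8 (add_cursor(8)): buffer="xmcotems" (len 8), cursors c1@3 c2@4 c3@8, authorship ........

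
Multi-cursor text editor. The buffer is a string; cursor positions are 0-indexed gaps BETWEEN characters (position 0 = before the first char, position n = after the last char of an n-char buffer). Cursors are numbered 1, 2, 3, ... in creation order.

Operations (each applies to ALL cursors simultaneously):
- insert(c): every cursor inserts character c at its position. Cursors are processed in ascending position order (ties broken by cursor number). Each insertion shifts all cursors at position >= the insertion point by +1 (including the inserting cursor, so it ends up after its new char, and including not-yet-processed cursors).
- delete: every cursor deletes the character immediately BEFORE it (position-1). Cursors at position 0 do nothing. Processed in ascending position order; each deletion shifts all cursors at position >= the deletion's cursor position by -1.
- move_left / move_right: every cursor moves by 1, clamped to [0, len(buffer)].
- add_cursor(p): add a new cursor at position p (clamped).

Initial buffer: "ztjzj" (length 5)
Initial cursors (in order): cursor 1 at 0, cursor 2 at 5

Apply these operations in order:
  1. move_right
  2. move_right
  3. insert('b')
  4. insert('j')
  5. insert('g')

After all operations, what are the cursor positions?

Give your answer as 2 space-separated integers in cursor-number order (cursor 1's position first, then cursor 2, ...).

Answer: 5 11

Derivation:
After op 1 (move_right): buffer="ztjzj" (len 5), cursors c1@1 c2@5, authorship .....
After op 2 (move_right): buffer="ztjzj" (len 5), cursors c1@2 c2@5, authorship .....
After op 3 (insert('b')): buffer="ztbjzjb" (len 7), cursors c1@3 c2@7, authorship ..1...2
After op 4 (insert('j')): buffer="ztbjjzjbj" (len 9), cursors c1@4 c2@9, authorship ..11...22
After op 5 (insert('g')): buffer="ztbjgjzjbjg" (len 11), cursors c1@5 c2@11, authorship ..111...222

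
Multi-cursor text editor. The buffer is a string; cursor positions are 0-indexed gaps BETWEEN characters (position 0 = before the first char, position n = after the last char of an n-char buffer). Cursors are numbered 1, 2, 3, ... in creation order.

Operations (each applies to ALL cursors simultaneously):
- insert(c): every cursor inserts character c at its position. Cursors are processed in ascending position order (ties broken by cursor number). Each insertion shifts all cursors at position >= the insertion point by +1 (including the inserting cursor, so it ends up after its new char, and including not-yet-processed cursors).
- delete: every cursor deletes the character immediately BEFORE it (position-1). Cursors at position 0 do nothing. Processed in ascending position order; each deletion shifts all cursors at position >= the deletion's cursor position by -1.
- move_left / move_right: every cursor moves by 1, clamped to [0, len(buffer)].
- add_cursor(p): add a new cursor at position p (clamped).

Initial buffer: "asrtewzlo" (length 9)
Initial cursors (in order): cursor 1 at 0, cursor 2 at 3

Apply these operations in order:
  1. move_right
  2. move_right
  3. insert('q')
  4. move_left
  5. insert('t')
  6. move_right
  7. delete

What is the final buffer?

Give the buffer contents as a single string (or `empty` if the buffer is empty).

Answer: astrtetwzlo

Derivation:
After op 1 (move_right): buffer="asrtewzlo" (len 9), cursors c1@1 c2@4, authorship .........
After op 2 (move_right): buffer="asrtewzlo" (len 9), cursors c1@2 c2@5, authorship .........
After op 3 (insert('q')): buffer="asqrteqwzlo" (len 11), cursors c1@3 c2@7, authorship ..1...2....
After op 4 (move_left): buffer="asqrteqwzlo" (len 11), cursors c1@2 c2@6, authorship ..1...2....
After op 5 (insert('t')): buffer="astqrtetqwzlo" (len 13), cursors c1@3 c2@8, authorship ..11...22....
After op 6 (move_right): buffer="astqrtetqwzlo" (len 13), cursors c1@4 c2@9, authorship ..11...22....
After op 7 (delete): buffer="astrtetwzlo" (len 11), cursors c1@3 c2@7, authorship ..1...2....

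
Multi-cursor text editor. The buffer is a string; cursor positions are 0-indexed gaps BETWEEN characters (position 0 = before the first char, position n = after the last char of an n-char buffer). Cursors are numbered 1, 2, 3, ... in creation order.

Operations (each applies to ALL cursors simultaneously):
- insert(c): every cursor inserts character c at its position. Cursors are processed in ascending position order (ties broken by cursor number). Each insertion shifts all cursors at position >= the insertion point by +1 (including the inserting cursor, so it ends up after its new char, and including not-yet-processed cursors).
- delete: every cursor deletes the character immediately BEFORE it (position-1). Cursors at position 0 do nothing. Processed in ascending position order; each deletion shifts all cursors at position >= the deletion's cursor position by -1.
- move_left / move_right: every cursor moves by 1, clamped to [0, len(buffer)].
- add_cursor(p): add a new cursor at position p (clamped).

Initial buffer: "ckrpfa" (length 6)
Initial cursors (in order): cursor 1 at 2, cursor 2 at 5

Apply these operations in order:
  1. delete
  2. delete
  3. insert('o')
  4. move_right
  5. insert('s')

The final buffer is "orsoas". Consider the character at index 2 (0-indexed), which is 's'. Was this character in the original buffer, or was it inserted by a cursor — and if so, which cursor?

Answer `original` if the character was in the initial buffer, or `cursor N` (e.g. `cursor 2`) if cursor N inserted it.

Answer: cursor 1

Derivation:
After op 1 (delete): buffer="crpa" (len 4), cursors c1@1 c2@3, authorship ....
After op 2 (delete): buffer="ra" (len 2), cursors c1@0 c2@1, authorship ..
After op 3 (insert('o')): buffer="oroa" (len 4), cursors c1@1 c2@3, authorship 1.2.
After op 4 (move_right): buffer="oroa" (len 4), cursors c1@2 c2@4, authorship 1.2.
After op 5 (insert('s')): buffer="orsoas" (len 6), cursors c1@3 c2@6, authorship 1.12.2
Authorship (.=original, N=cursor N): 1 . 1 2 . 2
Index 2: author = 1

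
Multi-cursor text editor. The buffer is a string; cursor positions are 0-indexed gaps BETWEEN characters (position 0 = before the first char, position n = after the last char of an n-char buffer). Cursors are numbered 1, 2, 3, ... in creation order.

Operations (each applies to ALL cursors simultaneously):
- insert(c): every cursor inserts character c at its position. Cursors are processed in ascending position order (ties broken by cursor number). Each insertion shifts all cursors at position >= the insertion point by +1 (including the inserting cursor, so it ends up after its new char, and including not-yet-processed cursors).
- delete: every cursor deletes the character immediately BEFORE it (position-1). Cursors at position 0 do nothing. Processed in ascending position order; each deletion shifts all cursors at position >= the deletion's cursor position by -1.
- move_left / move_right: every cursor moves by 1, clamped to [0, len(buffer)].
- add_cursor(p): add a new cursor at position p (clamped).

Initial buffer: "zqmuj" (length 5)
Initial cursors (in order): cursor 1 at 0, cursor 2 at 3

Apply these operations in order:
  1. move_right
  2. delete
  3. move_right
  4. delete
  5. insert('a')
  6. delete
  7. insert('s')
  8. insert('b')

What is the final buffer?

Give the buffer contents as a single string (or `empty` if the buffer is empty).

After op 1 (move_right): buffer="zqmuj" (len 5), cursors c1@1 c2@4, authorship .....
After op 2 (delete): buffer="qmj" (len 3), cursors c1@0 c2@2, authorship ...
After op 3 (move_right): buffer="qmj" (len 3), cursors c1@1 c2@3, authorship ...
After op 4 (delete): buffer="m" (len 1), cursors c1@0 c2@1, authorship .
After op 5 (insert('a')): buffer="ama" (len 3), cursors c1@1 c2@3, authorship 1.2
After op 6 (delete): buffer="m" (len 1), cursors c1@0 c2@1, authorship .
After op 7 (insert('s')): buffer="sms" (len 3), cursors c1@1 c2@3, authorship 1.2
After op 8 (insert('b')): buffer="sbmsb" (len 5), cursors c1@2 c2@5, authorship 11.22

Answer: sbmsb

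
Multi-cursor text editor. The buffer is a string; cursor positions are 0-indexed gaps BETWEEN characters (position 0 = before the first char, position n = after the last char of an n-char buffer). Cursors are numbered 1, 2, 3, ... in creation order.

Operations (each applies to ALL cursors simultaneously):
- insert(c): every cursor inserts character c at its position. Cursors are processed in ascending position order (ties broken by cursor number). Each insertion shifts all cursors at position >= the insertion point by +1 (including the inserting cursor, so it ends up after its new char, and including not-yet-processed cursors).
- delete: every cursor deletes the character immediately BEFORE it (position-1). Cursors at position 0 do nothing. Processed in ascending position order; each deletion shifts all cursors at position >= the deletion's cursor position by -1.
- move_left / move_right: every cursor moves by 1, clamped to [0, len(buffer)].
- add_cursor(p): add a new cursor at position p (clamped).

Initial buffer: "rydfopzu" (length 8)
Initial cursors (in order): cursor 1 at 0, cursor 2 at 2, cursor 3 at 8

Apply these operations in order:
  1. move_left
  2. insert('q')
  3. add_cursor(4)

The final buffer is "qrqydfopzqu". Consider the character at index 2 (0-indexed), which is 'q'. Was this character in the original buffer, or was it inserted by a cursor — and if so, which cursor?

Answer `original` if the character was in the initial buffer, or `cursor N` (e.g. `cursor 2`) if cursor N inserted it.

After op 1 (move_left): buffer="rydfopzu" (len 8), cursors c1@0 c2@1 c3@7, authorship ........
After op 2 (insert('q')): buffer="qrqydfopzqu" (len 11), cursors c1@1 c2@3 c3@10, authorship 1.2......3.
After op 3 (add_cursor(4)): buffer="qrqydfopzqu" (len 11), cursors c1@1 c2@3 c4@4 c3@10, authorship 1.2......3.
Authorship (.=original, N=cursor N): 1 . 2 . . . . . . 3 .
Index 2: author = 2

Answer: cursor 2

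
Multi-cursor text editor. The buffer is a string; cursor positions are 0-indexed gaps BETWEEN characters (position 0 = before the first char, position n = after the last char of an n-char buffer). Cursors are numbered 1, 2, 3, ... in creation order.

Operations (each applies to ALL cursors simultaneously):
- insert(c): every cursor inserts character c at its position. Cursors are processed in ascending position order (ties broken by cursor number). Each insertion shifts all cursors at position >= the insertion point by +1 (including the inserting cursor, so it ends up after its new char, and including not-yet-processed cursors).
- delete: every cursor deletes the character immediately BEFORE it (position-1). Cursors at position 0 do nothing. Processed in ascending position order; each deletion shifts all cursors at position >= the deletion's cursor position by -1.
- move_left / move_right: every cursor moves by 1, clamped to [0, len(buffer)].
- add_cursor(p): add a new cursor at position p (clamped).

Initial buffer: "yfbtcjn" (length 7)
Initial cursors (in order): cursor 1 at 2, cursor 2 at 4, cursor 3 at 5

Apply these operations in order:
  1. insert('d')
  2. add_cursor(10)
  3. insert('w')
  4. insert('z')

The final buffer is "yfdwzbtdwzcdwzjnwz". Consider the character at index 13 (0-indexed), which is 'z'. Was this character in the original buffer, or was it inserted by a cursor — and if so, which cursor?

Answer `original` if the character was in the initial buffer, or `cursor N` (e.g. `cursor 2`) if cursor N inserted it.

After op 1 (insert('d')): buffer="yfdbtdcdjn" (len 10), cursors c1@3 c2@6 c3@8, authorship ..1..2.3..
After op 2 (add_cursor(10)): buffer="yfdbtdcdjn" (len 10), cursors c1@3 c2@6 c3@8 c4@10, authorship ..1..2.3..
After op 3 (insert('w')): buffer="yfdwbtdwcdwjnw" (len 14), cursors c1@4 c2@8 c3@11 c4@14, authorship ..11..22.33..4
After op 4 (insert('z')): buffer="yfdwzbtdwzcdwzjnwz" (len 18), cursors c1@5 c2@10 c3@14 c4@18, authorship ..111..222.333..44
Authorship (.=original, N=cursor N): . . 1 1 1 . . 2 2 2 . 3 3 3 . . 4 4
Index 13: author = 3

Answer: cursor 3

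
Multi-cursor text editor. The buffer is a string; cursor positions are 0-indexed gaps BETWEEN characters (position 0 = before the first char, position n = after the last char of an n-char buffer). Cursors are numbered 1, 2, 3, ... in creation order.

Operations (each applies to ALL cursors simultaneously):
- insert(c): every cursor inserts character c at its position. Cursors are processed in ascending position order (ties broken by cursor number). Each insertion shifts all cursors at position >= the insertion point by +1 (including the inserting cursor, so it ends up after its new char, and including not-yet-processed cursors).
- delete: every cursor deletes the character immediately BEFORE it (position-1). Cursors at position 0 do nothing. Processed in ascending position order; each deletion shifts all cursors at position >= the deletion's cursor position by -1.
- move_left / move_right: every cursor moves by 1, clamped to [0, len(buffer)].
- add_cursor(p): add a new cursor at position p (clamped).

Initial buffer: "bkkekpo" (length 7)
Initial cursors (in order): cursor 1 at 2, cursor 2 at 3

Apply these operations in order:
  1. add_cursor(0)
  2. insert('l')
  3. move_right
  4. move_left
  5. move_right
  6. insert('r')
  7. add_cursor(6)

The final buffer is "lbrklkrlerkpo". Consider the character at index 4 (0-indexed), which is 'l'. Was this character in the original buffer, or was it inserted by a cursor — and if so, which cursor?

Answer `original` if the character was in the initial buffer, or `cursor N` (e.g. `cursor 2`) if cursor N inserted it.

Answer: cursor 1

Derivation:
After op 1 (add_cursor(0)): buffer="bkkekpo" (len 7), cursors c3@0 c1@2 c2@3, authorship .......
After op 2 (insert('l')): buffer="lbklklekpo" (len 10), cursors c3@1 c1@4 c2@6, authorship 3..1.2....
After op 3 (move_right): buffer="lbklklekpo" (len 10), cursors c3@2 c1@5 c2@7, authorship 3..1.2....
After op 4 (move_left): buffer="lbklklekpo" (len 10), cursors c3@1 c1@4 c2@6, authorship 3..1.2....
After op 5 (move_right): buffer="lbklklekpo" (len 10), cursors c3@2 c1@5 c2@7, authorship 3..1.2....
After op 6 (insert('r')): buffer="lbrklkrlerkpo" (len 13), cursors c3@3 c1@7 c2@10, authorship 3.3.1.12.2...
After op 7 (add_cursor(6)): buffer="lbrklkrlerkpo" (len 13), cursors c3@3 c4@6 c1@7 c2@10, authorship 3.3.1.12.2...
Authorship (.=original, N=cursor N): 3 . 3 . 1 . 1 2 . 2 . . .
Index 4: author = 1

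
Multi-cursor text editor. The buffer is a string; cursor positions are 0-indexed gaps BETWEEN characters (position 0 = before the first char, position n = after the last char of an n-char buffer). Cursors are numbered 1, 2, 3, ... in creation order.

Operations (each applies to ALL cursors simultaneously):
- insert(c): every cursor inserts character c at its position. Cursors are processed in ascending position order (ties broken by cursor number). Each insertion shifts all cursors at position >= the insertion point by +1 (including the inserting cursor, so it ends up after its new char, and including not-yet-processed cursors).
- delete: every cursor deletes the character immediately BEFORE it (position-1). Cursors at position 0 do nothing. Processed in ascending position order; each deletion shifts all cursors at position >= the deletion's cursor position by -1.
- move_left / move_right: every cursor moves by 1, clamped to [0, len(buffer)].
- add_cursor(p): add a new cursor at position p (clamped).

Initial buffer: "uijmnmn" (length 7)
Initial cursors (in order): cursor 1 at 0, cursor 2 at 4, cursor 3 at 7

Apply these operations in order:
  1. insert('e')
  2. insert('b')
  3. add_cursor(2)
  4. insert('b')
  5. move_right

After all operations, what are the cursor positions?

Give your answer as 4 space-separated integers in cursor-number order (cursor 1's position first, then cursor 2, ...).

Answer: 5 12 17 5

Derivation:
After op 1 (insert('e')): buffer="euijmenmne" (len 10), cursors c1@1 c2@6 c3@10, authorship 1....2...3
After op 2 (insert('b')): buffer="ebuijmebnmneb" (len 13), cursors c1@2 c2@8 c3@13, authorship 11....22...33
After op 3 (add_cursor(2)): buffer="ebuijmebnmneb" (len 13), cursors c1@2 c4@2 c2@8 c3@13, authorship 11....22...33
After op 4 (insert('b')): buffer="ebbbuijmebbnmnebb" (len 17), cursors c1@4 c4@4 c2@11 c3@17, authorship 1114....222...333
After op 5 (move_right): buffer="ebbbuijmebbnmnebb" (len 17), cursors c1@5 c4@5 c2@12 c3@17, authorship 1114....222...333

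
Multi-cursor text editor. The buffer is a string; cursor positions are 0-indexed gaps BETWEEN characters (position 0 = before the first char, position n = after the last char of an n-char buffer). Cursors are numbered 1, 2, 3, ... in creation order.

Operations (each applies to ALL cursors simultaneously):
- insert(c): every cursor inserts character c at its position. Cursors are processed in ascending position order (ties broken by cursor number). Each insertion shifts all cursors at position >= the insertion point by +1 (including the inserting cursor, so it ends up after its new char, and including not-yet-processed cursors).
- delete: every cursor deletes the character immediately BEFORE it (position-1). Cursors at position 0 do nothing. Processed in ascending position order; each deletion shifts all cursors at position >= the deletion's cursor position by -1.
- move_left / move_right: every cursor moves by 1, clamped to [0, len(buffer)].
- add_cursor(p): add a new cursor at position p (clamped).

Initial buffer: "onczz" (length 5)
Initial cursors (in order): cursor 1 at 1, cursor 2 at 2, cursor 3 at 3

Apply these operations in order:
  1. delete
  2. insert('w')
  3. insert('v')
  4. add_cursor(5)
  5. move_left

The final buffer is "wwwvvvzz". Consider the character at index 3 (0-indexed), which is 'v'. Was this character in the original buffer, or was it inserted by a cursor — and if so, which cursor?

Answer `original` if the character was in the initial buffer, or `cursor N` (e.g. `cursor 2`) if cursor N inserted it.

Answer: cursor 1

Derivation:
After op 1 (delete): buffer="zz" (len 2), cursors c1@0 c2@0 c3@0, authorship ..
After op 2 (insert('w')): buffer="wwwzz" (len 5), cursors c1@3 c2@3 c3@3, authorship 123..
After op 3 (insert('v')): buffer="wwwvvvzz" (len 8), cursors c1@6 c2@6 c3@6, authorship 123123..
After op 4 (add_cursor(5)): buffer="wwwvvvzz" (len 8), cursors c4@5 c1@6 c2@6 c3@6, authorship 123123..
After op 5 (move_left): buffer="wwwvvvzz" (len 8), cursors c4@4 c1@5 c2@5 c3@5, authorship 123123..
Authorship (.=original, N=cursor N): 1 2 3 1 2 3 . .
Index 3: author = 1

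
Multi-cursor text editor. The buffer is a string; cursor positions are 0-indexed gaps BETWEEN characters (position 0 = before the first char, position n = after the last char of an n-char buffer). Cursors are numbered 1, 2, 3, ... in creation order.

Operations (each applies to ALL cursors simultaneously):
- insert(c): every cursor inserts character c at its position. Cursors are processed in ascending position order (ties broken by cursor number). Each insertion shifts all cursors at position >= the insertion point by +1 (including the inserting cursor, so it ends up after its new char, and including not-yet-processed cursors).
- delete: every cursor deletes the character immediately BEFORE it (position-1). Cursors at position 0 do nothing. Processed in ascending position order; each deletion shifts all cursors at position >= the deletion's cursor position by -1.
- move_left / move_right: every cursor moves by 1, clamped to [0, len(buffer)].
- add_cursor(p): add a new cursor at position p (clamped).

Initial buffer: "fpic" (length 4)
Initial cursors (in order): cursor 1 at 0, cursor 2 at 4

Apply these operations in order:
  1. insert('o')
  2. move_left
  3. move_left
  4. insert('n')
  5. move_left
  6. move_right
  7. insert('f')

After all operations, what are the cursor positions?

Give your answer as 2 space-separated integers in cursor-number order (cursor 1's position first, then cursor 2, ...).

Answer: 2 8

Derivation:
After op 1 (insert('o')): buffer="ofpico" (len 6), cursors c1@1 c2@6, authorship 1....2
After op 2 (move_left): buffer="ofpico" (len 6), cursors c1@0 c2@5, authorship 1....2
After op 3 (move_left): buffer="ofpico" (len 6), cursors c1@0 c2@4, authorship 1....2
After op 4 (insert('n')): buffer="nofpinco" (len 8), cursors c1@1 c2@6, authorship 11...2.2
After op 5 (move_left): buffer="nofpinco" (len 8), cursors c1@0 c2@5, authorship 11...2.2
After op 6 (move_right): buffer="nofpinco" (len 8), cursors c1@1 c2@6, authorship 11...2.2
After op 7 (insert('f')): buffer="nfofpinfco" (len 10), cursors c1@2 c2@8, authorship 111...22.2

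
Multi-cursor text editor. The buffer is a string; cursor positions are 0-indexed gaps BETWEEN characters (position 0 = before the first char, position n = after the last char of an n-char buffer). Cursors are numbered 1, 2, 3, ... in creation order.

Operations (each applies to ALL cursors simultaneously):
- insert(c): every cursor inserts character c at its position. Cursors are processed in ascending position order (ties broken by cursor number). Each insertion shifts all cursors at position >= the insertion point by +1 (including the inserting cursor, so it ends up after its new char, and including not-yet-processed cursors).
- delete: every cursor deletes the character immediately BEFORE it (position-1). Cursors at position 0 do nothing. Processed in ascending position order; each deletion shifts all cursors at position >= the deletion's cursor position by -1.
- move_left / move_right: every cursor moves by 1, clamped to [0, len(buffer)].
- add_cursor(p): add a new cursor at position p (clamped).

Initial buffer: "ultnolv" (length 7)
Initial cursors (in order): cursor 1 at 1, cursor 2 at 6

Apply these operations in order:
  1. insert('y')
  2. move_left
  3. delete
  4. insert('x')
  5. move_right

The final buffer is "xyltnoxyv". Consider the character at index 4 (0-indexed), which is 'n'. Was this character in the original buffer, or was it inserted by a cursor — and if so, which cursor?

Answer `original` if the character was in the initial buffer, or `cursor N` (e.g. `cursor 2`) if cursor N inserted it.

Answer: original

Derivation:
After op 1 (insert('y')): buffer="uyltnolyv" (len 9), cursors c1@2 c2@8, authorship .1.....2.
After op 2 (move_left): buffer="uyltnolyv" (len 9), cursors c1@1 c2@7, authorship .1.....2.
After op 3 (delete): buffer="yltnoyv" (len 7), cursors c1@0 c2@5, authorship 1....2.
After op 4 (insert('x')): buffer="xyltnoxyv" (len 9), cursors c1@1 c2@7, authorship 11....22.
After op 5 (move_right): buffer="xyltnoxyv" (len 9), cursors c1@2 c2@8, authorship 11....22.
Authorship (.=original, N=cursor N): 1 1 . . . . 2 2 .
Index 4: author = original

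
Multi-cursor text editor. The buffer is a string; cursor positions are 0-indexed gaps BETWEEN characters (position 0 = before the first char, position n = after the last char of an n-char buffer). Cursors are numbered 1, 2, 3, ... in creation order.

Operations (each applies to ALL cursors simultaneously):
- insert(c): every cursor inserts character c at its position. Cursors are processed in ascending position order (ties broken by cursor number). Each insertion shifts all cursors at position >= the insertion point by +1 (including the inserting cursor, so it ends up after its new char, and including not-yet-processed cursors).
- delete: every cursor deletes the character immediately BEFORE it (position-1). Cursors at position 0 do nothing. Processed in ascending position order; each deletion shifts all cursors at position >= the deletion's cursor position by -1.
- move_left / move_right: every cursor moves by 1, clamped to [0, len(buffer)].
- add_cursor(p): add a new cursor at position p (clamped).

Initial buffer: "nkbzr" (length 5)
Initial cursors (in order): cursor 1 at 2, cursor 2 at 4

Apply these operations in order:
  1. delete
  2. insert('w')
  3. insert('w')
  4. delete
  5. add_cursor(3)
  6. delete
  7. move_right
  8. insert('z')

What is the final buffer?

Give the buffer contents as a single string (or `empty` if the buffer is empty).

Answer: nrzzz

Derivation:
After op 1 (delete): buffer="nbr" (len 3), cursors c1@1 c2@2, authorship ...
After op 2 (insert('w')): buffer="nwbwr" (len 5), cursors c1@2 c2@4, authorship .1.2.
After op 3 (insert('w')): buffer="nwwbwwr" (len 7), cursors c1@3 c2@6, authorship .11.22.
After op 4 (delete): buffer="nwbwr" (len 5), cursors c1@2 c2@4, authorship .1.2.
After op 5 (add_cursor(3)): buffer="nwbwr" (len 5), cursors c1@2 c3@3 c2@4, authorship .1.2.
After op 6 (delete): buffer="nr" (len 2), cursors c1@1 c2@1 c3@1, authorship ..
After op 7 (move_right): buffer="nr" (len 2), cursors c1@2 c2@2 c3@2, authorship ..
After op 8 (insert('z')): buffer="nrzzz" (len 5), cursors c1@5 c2@5 c3@5, authorship ..123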